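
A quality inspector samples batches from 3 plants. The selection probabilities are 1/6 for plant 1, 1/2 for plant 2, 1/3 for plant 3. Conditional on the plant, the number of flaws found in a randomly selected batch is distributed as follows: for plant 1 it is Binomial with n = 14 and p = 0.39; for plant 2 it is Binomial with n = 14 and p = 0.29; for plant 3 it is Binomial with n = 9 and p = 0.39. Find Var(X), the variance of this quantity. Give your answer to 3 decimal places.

3.135

Per component, 1: μ=5.46, E[X²]=33.1422; 2: μ=4.06, E[X²]=19.3662; 3: μ=3.51, E[X²]=14.4612.
E[X] = 0.166667·5.46 + 0.5·4.06 + 0.333333·3.51 = 4.11.
E[X²] = 0.166667·33.1422 + 0.5·19.3662 + 0.333333·14.4612 = 20.0272.
Var(X) = E[X²] − (E[X])² = 20.0272 − 16.8921 = 3.1351.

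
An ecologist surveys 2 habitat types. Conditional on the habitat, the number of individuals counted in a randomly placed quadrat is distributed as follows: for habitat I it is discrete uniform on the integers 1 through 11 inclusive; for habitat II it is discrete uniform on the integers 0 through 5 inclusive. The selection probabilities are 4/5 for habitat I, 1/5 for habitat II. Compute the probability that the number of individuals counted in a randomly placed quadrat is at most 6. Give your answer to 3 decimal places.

Conditional on each habitat, P(X ≤ 6): I: 0.545455; II: 1.
By total probability, P(X ≤ 6) = 0.8·0.545455 + 0.2·1 = 0.636364.

0.636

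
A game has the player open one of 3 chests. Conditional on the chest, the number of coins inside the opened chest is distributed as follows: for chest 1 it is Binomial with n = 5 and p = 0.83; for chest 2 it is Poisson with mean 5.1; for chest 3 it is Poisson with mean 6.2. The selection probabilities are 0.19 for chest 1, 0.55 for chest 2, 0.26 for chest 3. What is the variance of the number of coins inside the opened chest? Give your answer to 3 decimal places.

Per component, 1: μ=4.15, E[X²]=17.928; 2: μ=5.1, E[X²]=31.11; 3: μ=6.2, E[X²]=44.64.
E[X] = 0.19·4.15 + 0.55·5.1 + 0.26·6.2 = 5.2055.
E[X²] = 0.19·17.928 + 0.55·31.11 + 0.26·44.64 = 32.1232.
Var(X) = E[X²] − (E[X])² = 32.1232 − 27.0972 = 5.02599.

5.026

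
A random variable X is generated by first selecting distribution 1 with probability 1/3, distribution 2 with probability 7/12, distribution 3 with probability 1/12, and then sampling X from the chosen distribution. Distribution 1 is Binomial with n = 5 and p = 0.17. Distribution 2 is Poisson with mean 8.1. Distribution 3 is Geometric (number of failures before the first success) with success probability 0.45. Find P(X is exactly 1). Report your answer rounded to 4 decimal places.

0.1565

Conditional on each component, P(X = 1): 1: 0.403396; 2: 0.00245867; 3: 0.2475.
By total probability, P(X = 1) = 0.333333·0.403396 + 0.583333·0.00245867 + 0.0833333·0.2475 = 0.156524.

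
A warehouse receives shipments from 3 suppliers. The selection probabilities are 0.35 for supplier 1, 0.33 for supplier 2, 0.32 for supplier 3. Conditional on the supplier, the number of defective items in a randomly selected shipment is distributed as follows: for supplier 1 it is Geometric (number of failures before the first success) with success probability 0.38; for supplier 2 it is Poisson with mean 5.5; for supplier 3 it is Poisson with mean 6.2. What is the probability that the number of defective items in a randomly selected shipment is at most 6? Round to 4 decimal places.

Conditional on each supplier, P(X ≤ 6): 1: 0.964784; 2: 0.686036; 3: 0.574213.
By total probability, P(X ≤ 6) = 0.35·0.964784 + 0.33·0.686036 + 0.32·0.574213 = 0.747814.

0.7478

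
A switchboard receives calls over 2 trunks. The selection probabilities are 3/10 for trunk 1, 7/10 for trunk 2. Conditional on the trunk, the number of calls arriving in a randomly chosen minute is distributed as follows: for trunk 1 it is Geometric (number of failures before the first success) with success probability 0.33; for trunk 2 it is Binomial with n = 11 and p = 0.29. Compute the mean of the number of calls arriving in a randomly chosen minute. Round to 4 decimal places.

Component means — 1: 2.0303; 2: 3.19.
E[X] = 0.3·2.0303 + 0.7·3.19 = 2.84209.

2.8421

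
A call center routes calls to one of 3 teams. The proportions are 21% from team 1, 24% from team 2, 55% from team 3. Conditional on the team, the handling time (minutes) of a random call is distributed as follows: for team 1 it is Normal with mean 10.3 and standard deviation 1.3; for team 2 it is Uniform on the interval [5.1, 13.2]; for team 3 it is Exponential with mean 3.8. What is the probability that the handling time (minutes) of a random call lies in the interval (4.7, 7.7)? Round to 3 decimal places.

Conditional on each team, P(4.7 < X < 7.7): 1: 0.0227419; 2: 0.320988; 3: 0.158479.
By total probability, P(4.7 < X < 7.7) = 0.21·0.0227419 + 0.24·0.320988 + 0.55·0.158479 = 0.168976.

0.169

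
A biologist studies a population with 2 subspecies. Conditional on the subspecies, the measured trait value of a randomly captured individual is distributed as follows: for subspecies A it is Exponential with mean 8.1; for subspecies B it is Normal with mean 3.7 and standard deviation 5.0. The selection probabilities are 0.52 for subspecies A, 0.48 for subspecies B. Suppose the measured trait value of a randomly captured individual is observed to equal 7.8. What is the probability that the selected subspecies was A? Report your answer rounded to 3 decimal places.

Likelihoods f(7.8 | ·): A: 0.0471309; B: 0.0570073.
Posterior ∝ prior × likelihood. Numerator for A: 0.52·0.0471309 = 0.0245081.
Normalizing constant: 0.52·0.0471309 + 0.48·0.0570073 = 0.0518715.
P(A | observation) = 0.0245081 / 0.0518715 = 0.472476.

0.472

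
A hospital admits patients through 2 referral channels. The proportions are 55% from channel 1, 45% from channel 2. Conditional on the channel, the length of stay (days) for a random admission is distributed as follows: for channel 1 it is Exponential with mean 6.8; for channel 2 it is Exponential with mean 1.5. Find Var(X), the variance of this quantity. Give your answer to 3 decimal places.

Per component, 1: μ=6.8, E[X²]=92.48; 2: μ=1.5, E[X²]=4.5.
E[X] = 0.55·6.8 + 0.45·1.5 = 4.415.
E[X²] = 0.55·92.48 + 0.45·4.5 = 52.889.
Var(X) = E[X²] − (E[X])² = 52.889 − 19.4922 = 33.3968.

33.397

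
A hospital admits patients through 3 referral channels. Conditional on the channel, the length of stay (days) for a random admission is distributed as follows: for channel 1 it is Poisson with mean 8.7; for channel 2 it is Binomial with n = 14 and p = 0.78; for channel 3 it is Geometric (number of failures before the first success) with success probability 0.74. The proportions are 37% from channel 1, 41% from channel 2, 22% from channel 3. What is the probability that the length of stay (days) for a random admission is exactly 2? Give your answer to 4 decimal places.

Conditional on each channel, P(X = 2): 1: 0.00630444; 2: 7.1171e-07; 3: 0.050024.
By total probability, P(X = 2) = 0.37·0.00630444 + 0.41·7.1171e-07 + 0.22·0.050024 = 0.0133382.

0.0133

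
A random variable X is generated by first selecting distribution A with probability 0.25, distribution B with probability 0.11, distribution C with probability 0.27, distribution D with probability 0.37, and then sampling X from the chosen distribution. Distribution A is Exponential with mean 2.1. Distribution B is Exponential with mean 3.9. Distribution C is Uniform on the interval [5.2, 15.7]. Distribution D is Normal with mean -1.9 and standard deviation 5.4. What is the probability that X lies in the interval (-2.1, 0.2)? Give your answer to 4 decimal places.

0.0897

Conditional on each component, P(-2.1 < X < 0.2): A: 0.0908436; B: 0.0499893; C: 0; D: 0.166093.
By total probability, P(-2.1 < X < 0.2) = 0.25·0.0908436 + 0.11·0.0499893 + 0.27·0 + 0.37·0.166093 = 0.0896642.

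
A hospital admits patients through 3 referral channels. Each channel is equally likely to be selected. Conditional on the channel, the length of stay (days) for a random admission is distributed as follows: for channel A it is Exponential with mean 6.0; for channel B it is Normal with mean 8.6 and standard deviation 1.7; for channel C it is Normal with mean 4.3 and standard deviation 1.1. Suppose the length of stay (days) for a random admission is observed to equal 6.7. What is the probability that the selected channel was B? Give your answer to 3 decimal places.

0.588

Likelihoods f(6.7 | ·): A: 0.0545615; B: 0.125665; C: 0.0335602.
Posterior ∝ prior × likelihood. Numerator for B: 0.333333·0.125665 = 0.0418884.
Normalizing constant: 0.333333·0.0545615 + 0.333333·0.125665 + 0.333333·0.0335602 = 0.0712623.
P(B | observation) = 0.0418884 / 0.0712623 = 0.587806.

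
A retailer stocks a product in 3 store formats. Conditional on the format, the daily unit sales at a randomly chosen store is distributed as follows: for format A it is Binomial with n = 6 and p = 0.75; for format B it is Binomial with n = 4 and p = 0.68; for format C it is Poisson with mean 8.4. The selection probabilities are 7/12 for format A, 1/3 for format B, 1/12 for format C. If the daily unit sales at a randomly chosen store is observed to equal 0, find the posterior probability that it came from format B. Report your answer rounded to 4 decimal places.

0.9559

Likelihoods P(X=0 | ·): A: 0.000244141; B: 0.0104858; C: 0.000224867.
Posterior ∝ prior × likelihood. Numerator for B: 0.333333·0.0104858 = 0.00349525.
Normalizing constant: 0.583333·0.000244141 + 0.333333·0.0104858 + 0.0833333·0.000224867 = 0.00365641.
P(B | observation) = 0.00349525 / 0.00365641 = 0.955926.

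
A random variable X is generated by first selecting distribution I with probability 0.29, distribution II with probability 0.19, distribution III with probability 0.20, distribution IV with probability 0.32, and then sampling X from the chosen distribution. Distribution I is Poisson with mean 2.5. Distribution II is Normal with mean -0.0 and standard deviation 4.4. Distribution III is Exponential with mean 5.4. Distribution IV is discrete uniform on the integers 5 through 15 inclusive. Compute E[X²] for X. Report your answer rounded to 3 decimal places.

53.080

For each component E[X²] = Var + (mean)², giving I: 8.75; II: 19.36; III: 58.32; IV: 110.
Overall E[X²] = 0.29·8.75 + 0.19·19.36 + 0.2·58.32 + 0.32·110 = 53.0799.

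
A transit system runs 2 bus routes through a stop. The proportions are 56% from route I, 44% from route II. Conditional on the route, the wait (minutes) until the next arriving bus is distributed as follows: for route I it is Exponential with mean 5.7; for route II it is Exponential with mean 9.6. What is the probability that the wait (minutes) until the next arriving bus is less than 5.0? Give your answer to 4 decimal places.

0.5057

Conditional on each route, P(X < 5.0): I: 0.584051; II: 0.405975.
By total probability, P(X < 5.0) = 0.56·0.584051 + 0.44·0.405975 = 0.505698.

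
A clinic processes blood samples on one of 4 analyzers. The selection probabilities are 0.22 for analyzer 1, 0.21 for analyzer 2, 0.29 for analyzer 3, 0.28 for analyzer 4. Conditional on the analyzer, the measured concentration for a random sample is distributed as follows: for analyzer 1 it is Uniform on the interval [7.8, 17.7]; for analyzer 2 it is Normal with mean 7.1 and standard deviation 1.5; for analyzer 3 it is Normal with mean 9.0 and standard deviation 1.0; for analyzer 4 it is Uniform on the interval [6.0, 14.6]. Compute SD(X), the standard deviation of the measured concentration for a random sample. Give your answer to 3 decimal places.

Per component, 1: μ=12.75, E[X²]=170.73; 2: μ=7.1, E[X²]=52.66; 3: μ=9, E[X²]=82; 4: μ=10.3, E[X²]=112.253.
E[X] = 0.22·12.75 + 0.21·7.1 + 0.29·9 + 0.28·10.3 = 9.79.
E[X²] = 0.22·170.73 + 0.21·52.66 + 0.29·82 + 0.28·112.253 = 103.83.
Var(X) = E[X²] − (E[X])² = 103.83 − 95.8441 = 7.98603.
SD(X) = √7.98603 = 2.82596.

2.826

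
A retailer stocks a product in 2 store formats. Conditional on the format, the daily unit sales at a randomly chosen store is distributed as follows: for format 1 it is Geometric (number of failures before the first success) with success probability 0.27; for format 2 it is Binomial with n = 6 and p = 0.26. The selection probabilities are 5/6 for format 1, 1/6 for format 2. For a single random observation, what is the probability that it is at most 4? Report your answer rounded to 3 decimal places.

0.826

Conditional on each format, P(X ≤ 4): 1: 0.792693; 2: 0.994416.
By total probability, P(X ≤ 4) = 0.833333·0.792693 + 0.166667·0.994416 = 0.826313.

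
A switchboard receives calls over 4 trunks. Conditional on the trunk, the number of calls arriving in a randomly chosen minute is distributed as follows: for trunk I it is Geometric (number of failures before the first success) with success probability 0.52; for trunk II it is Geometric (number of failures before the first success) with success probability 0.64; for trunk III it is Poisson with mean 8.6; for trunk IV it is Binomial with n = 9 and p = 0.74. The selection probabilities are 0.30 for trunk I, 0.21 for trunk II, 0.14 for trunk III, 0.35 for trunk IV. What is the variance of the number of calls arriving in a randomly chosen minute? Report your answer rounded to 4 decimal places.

Per component, I: μ=0.923077, E[X²]=2.62722; II: μ=0.5625, E[X²]=1.19531; III: μ=8.6, E[X²]=82.56; IV: μ=6.66, E[X²]=46.0872.
E[X] = 0.3·0.923077 + 0.21·0.5625 + 0.14·8.6 + 0.35·6.66 = 3.93005.
E[X²] = 0.3·2.62722 + 0.21·1.19531 + 0.14·82.56 + 0.35·46.0872 = 28.7281.
Var(X) = E[X²] − (E[X])² = 28.7281 − 15.4453 = 13.2828.

13.2828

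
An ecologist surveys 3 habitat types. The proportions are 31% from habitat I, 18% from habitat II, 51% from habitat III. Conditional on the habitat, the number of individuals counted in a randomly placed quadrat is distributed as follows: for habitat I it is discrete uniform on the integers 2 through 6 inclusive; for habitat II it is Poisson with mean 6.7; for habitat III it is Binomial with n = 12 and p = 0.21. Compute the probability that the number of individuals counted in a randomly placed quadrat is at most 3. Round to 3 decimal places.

Conditional on each habitat, P(X ≤ 3): I: 0.4; II: 0.098808; III: 0.767358.
By total probability, P(X ≤ 3) = 0.31·0.4 + 0.18·0.098808 + 0.51·0.767358 = 0.533138.

0.533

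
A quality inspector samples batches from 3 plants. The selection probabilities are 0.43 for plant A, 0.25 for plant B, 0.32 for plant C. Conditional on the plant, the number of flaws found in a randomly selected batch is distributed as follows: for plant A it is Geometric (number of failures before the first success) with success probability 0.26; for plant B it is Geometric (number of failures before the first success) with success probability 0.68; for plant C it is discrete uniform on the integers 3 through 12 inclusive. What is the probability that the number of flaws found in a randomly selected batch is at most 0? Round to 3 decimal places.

Conditional on each plant, P(X ≤ 0): A: 0.26; B: 0.68; C: 0.
By total probability, P(X ≤ 0) = 0.43·0.26 + 0.25·0.68 + 0.32·0 = 0.2818.

0.282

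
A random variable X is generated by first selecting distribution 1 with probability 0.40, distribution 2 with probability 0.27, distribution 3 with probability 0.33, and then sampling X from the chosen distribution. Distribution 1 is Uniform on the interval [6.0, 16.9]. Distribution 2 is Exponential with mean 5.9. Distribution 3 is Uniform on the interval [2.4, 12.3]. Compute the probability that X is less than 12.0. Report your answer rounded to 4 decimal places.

Conditional on each component, P(X < 12.0): 1: 0.550459; 2: 0.869175; 3: 0.969697.
By total probability, P(X < 12.0) = 0.4·0.550459 + 0.27·0.869175 + 0.33·0.969697 = 0.774861.

0.7749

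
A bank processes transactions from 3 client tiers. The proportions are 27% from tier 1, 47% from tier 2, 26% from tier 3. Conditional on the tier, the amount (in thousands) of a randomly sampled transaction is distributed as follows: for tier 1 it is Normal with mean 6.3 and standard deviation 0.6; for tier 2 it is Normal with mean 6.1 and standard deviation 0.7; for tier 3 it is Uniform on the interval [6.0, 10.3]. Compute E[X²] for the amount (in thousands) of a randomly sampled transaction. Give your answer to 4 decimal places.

For each component E[X²] = Var + (mean)², giving 1: 40.05; 2: 37.7; 3: 67.9633.
Overall E[X²] = 0.27·40.05 + 0.47·37.7 + 0.26·67.9633 = 46.203.

46.2030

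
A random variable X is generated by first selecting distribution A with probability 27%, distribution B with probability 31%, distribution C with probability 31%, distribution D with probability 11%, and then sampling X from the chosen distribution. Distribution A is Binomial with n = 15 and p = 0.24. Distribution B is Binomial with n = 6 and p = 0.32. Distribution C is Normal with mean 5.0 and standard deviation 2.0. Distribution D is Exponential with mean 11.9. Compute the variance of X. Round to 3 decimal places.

Per component, A: μ=3.6, E[X²]=15.696; B: μ=1.92, E[X²]=4.992; C: μ=5, E[X²]=29; D: μ=11.9, E[X²]=283.22.
E[X] = 0.27·3.6 + 0.31·1.92 + 0.31·5 + 0.11·11.9 = 4.4262.
E[X²] = 0.27·15.696 + 0.31·4.992 + 0.31·29 + 0.11·283.22 = 45.9296.
Var(X) = E[X²] − (E[X])² = 45.9296 − 19.5912 = 26.3384.

26.338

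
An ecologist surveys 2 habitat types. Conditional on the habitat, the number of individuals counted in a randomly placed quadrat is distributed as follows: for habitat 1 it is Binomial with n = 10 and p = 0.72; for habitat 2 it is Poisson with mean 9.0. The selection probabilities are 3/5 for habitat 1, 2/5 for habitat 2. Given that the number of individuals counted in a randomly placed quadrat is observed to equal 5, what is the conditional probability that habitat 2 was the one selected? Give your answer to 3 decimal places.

Likelihoods P(X=5 | ·): 1: 0.0839176; 2: 0.0607269.
Posterior ∝ prior × likelihood. Numerator for 2: 0.4·0.0607269 = 0.0242908.
Normalizing constant: 0.6·0.0839176 + 0.4·0.0607269 = 0.0746413.
P(2 | observation) = 0.0242908 / 0.0746413 = 0.325433.

0.325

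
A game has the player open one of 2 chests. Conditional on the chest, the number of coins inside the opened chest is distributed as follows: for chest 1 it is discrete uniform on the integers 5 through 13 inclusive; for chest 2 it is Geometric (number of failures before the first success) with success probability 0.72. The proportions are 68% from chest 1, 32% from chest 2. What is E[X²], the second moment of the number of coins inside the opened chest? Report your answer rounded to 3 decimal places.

For each component E[X²] = Var + (mean)², giving 1: 87.6667; 2: 0.691358.
Overall E[X²] = 0.68·87.6667 + 0.32·0.691358 = 59.8346.

59.835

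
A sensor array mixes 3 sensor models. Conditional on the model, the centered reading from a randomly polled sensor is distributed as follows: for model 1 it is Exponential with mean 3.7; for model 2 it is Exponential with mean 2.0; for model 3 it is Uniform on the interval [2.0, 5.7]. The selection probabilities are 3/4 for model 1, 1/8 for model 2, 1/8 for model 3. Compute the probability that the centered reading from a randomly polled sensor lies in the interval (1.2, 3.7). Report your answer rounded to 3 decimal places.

0.373

Conditional on each model, P(1.2 < X < 3.7): 1: 0.355136; 2: 0.391574; 3: 0.459459.
By total probability, P(1.2 < X < 3.7) = 0.75·0.355136 + 0.125·0.391574 + 0.125·0.459459 = 0.372731.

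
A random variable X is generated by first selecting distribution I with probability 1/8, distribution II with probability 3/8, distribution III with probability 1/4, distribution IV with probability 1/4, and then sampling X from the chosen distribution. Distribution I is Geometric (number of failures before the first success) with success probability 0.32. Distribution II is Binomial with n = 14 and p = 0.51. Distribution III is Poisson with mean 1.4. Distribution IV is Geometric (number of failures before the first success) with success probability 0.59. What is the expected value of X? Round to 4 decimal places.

3.4669

Component means — I: 2.125; II: 7.14; III: 1.4; IV: 0.694915.
E[X] = 0.125·2.125 + 0.375·7.14 + 0.25·1.4 + 0.25·0.694915 = 3.46685.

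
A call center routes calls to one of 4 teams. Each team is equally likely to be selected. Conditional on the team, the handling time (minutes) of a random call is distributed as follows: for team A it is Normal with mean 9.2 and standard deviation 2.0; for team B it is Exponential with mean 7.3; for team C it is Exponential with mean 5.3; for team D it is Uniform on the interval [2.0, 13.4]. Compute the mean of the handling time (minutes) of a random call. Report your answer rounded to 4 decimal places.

Component means — A: 9.2; B: 7.3; C: 5.3; D: 7.7.
E[X] = 0.25·9.2 + 0.25·7.3 + 0.25·5.3 + 0.25·7.7 = 7.375.

7.3750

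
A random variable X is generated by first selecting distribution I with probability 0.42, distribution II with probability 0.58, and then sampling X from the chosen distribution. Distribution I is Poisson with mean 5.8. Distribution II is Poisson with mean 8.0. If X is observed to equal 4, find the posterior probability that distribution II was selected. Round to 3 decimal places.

0.356

Likelihoods P(X=4 | ·): I: 0.142755; II: 0.0572523.
Posterior ∝ prior × likelihood. Numerator for II: 0.58·0.0572523 = 0.0332063.
Normalizing constant: 0.42·0.142755 + 0.58·0.0572523 = 0.0931636.
P(II | observation) = 0.0332063 / 0.0931636 = 0.35643.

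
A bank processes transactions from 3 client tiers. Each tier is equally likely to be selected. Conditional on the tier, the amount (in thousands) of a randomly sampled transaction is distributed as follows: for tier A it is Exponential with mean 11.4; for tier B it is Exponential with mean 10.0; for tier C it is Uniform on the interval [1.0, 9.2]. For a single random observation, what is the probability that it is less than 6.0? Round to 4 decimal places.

0.4901

Conditional on each tier, P(X < 6.0): A: 0.409222; B: 0.451188; C: 0.609756.
By total probability, P(X < 6.0) = 0.333333·0.409222 + 0.333333·0.451188 + 0.333333·0.609756 = 0.490056.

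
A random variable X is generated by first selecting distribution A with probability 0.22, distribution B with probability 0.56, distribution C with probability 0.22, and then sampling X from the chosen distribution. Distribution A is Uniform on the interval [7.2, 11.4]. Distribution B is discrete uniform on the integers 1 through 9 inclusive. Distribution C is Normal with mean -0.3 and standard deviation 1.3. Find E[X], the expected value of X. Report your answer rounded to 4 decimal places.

Component means — A: 9.3; B: 5; C: -0.3.
E[X] = 0.22·9.3 + 0.56·5 + 0.22·-0.3 = 4.78.

4.7800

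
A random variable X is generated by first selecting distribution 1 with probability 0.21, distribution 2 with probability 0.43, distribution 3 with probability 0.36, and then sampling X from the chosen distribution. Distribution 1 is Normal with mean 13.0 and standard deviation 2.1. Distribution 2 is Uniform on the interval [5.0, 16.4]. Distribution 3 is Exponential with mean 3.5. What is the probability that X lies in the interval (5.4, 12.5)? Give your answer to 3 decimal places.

0.420

Conditional on each component, P(5.4 < X < 12.5): 1: 0.405756; 2: 0.622807; 3: 0.185654.
By total probability, P(5.4 < X < 12.5) = 0.21·0.405756 + 0.43·0.622807 + 0.36·0.185654 = 0.419851.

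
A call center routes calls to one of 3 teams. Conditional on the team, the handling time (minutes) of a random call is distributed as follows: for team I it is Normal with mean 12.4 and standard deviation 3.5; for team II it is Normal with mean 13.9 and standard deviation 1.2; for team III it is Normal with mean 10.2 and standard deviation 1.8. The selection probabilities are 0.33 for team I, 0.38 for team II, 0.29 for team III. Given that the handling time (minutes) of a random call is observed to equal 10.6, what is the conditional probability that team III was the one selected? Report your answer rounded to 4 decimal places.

Likelihoods f(10.6 | ·): I: 0.099864; II: 0.00757797; III: 0.216229.
Posterior ∝ prior × likelihood. Numerator for III: 0.29·0.216229 = 0.0627065.
Normalizing constant: 0.33·0.099864 + 0.38·0.00757797 + 0.29·0.216229 = 0.0985412.
P(III | observation) = 0.0627065 / 0.0985412 = 0.636348.

0.6363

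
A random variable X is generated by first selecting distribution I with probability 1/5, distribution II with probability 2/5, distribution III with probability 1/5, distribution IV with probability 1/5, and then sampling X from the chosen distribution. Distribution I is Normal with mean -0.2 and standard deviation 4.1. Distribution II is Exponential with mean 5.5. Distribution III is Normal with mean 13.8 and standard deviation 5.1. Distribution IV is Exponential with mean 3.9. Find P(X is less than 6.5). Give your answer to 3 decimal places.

Conditional on each component, P(X < 6.5): I: 0.948886; II: 0.693279; III: 0.0761617; IV: 0.811124.
By total probability, P(X < 6.5) = 0.2·0.948886 + 0.4·0.693279 + 0.2·0.0761617 + 0.2·0.811124 = 0.644546.

0.645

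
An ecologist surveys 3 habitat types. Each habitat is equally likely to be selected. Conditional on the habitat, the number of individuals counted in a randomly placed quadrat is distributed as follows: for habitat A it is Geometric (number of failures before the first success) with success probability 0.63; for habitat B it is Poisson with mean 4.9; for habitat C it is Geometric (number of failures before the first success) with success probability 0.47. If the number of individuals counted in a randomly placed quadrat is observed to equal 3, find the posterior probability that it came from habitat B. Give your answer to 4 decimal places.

Likelihoods P(X=3 | ·): A: 0.0319114; B: 0.146014; C: 0.0699722.
Posterior ∝ prior × likelihood. Numerator for B: 0.333333·0.146014 = 0.0486713.
Normalizing constant: 0.333333·0.0319114 + 0.333333·0.146014 + 0.333333·0.0699722 = 0.0826325.
P(B | observation) = 0.0486713 / 0.0826325 = 0.589009.

0.5890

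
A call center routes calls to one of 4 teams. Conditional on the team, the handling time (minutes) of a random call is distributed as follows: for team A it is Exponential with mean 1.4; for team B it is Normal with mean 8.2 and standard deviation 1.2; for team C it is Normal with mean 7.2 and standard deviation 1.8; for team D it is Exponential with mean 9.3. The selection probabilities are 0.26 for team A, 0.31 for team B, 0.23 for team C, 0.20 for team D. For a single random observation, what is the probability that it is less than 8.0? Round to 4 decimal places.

0.6635

Conditional on each team, P(X < 8.0): A: 0.996701; B: 0.433816; C: 0.671639; D: 0.576929.
By total probability, P(X < 8.0) = 0.26·0.996701 + 0.31·0.433816 + 0.23·0.671639 + 0.2·0.576929 = 0.663488.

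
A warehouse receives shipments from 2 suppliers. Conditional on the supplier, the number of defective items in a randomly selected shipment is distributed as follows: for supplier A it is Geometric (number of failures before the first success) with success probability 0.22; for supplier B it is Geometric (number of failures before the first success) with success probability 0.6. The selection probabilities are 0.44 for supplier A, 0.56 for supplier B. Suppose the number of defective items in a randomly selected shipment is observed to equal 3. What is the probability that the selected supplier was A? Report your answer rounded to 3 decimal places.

0.681

Likelihoods P(X=3 | ·): A: 0.104401; B: 0.0384.
Posterior ∝ prior × likelihood. Numerator for A: 0.44·0.104401 = 0.0459366.
Normalizing constant: 0.44·0.104401 + 0.56·0.0384 = 0.0674406.
P(A | observation) = 0.0459366 / 0.0674406 = 0.681142.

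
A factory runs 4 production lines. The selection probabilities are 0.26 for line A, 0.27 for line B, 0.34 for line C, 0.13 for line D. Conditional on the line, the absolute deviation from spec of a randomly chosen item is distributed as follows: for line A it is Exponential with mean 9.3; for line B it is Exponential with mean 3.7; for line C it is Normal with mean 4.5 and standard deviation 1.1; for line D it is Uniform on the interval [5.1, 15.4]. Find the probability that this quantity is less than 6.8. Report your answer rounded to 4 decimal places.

Conditional on each line, P(X < 6.8): A: 0.518661; B: 0.840839; C: 0.981732; D: 0.165049.
By total probability, P(X < 6.8) = 0.26·0.518661 + 0.27·0.840839 + 0.34·0.981732 + 0.13·0.165049 = 0.717123.

0.7171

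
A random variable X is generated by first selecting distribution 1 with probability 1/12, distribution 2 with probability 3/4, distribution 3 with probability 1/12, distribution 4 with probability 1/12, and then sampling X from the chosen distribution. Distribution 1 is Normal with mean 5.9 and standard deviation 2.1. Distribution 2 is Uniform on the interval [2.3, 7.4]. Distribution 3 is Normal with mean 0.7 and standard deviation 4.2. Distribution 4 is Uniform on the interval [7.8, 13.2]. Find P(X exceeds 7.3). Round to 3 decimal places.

Conditional on each component, P(X > 7.3): 1: 0.252493; 2: 0.0196078; 3: 0.0580416; 4: 1.
By total probability, P(X > 7.3) = 0.0833333·0.252493 + 0.75·0.0196078 + 0.0833333·0.0580416 + 0.0833333·1 = 0.123917.

0.124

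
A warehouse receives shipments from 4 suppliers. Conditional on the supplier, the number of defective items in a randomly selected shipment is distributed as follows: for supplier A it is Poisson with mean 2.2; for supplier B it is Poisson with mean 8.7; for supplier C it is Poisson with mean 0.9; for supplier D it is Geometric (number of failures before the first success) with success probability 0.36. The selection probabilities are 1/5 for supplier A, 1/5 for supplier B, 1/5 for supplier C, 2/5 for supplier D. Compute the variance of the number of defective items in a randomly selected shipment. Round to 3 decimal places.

12.436

Per component, A: μ=2.2, E[X²]=7.04; B: μ=8.7, E[X²]=84.39; C: μ=0.9, E[X²]=1.71; D: μ=1.77778, E[X²]=8.09877.
E[X] = 0.2·2.2 + 0.2·8.7 + 0.2·0.9 + 0.4·1.77778 = 3.07111.
E[X²] = 0.2·7.04 + 0.2·84.39 + 0.2·1.71 + 0.4·8.09877 = 21.8675.
Var(X) = E[X²] − (E[X])² = 21.8675 − 9.43172 = 12.4358.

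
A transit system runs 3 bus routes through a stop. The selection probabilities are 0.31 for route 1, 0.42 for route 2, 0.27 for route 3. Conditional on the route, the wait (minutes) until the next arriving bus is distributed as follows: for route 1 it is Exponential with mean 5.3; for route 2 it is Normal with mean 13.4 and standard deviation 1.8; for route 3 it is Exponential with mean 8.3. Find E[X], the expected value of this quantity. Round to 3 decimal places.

Component means — 1: 5.3; 2: 13.4; 3: 8.3.
E[X] = 0.31·5.3 + 0.42·13.4 + 0.27·8.3 = 9.512.

9.512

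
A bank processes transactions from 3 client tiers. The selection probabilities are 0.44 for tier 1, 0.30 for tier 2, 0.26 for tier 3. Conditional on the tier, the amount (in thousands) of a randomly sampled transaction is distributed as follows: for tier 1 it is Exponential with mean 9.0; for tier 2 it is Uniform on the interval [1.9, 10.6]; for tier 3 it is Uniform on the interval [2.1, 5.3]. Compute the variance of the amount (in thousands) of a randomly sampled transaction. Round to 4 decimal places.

42.4731

Per component, 1: μ=9, E[X²]=162; 2: μ=6.25, E[X²]=45.37; 3: μ=3.7, E[X²]=14.5433.
E[X] = 0.44·9 + 0.3·6.25 + 0.26·3.7 = 6.797.
E[X²] = 0.44·162 + 0.3·45.37 + 0.26·14.5433 = 88.6723.
Var(X) = E[X²] − (E[X])² = 88.6723 − 46.1992 = 42.4731.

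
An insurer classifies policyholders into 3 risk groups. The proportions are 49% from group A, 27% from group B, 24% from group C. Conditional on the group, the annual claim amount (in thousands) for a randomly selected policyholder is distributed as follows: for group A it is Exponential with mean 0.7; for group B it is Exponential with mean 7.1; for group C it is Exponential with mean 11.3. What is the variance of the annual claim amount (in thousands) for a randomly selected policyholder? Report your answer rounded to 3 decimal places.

64.272

Per component, A: μ=0.7, E[X²]=0.98; B: μ=7.1, E[X²]=100.82; C: μ=11.3, E[X²]=255.38.
E[X] = 0.49·0.7 + 0.27·7.1 + 0.24·11.3 = 4.972.
E[X²] = 0.49·0.98 + 0.27·100.82 + 0.24·255.38 = 88.9928.
Var(X) = E[X²] − (E[X])² = 88.9928 − 24.7208 = 64.272.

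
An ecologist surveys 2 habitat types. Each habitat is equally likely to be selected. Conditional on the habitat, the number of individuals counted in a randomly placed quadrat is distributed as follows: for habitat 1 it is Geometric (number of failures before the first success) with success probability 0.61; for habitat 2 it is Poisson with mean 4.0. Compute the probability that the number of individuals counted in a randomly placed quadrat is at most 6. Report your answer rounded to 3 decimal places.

Conditional on each habitat, P(X ≤ 6): 1: 0.998628; 2: 0.889326.
By total probability, P(X ≤ 6) = 0.5·0.998628 + 0.5·0.889326 = 0.943977.

0.944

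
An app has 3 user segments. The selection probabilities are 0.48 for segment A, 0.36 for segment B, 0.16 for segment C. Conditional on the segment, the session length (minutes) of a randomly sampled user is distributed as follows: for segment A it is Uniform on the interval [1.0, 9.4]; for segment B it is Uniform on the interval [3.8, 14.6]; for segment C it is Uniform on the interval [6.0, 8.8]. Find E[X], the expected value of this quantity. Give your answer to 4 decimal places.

6.9920

Component means — A: 5.2; B: 9.2; C: 7.4.
E[X] = 0.48·5.2 + 0.36·9.2 + 0.16·7.4 = 6.992.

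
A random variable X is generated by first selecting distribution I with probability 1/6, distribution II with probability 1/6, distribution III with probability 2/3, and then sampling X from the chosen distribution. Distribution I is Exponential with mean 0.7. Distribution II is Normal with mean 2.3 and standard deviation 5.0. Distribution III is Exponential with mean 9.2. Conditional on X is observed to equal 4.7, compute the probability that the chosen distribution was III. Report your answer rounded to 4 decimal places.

Likelihoods f(4.7 | ·): I: 0.0017335; II: 0.0711065; III: 0.0652145.
Posterior ∝ prior × likelihood. Numerator for III: 0.666667·0.0652145 = 0.0434764.
Normalizing constant: 0.166667·0.0017335 + 0.166667·0.0711065 + 0.666667·0.0652145 = 0.0556164.
P(III | observation) = 0.0434764 / 0.0556164 = 0.781719.

0.7817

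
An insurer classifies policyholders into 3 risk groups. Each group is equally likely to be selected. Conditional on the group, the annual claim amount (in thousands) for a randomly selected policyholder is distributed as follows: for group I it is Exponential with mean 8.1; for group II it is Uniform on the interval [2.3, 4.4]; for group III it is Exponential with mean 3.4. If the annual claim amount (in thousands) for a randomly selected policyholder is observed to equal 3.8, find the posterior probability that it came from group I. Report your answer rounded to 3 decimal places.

Likelihoods f(3.8 | ·): I: 0.0772275; II: 0.47619; III: 0.0961907.
Posterior ∝ prior × likelihood. Numerator for I: 0.333333·0.0772275 = 0.0257425.
Normalizing constant: 0.333333·0.0772275 + 0.333333·0.47619 + 0.333333·0.0961907 = 0.216536.
P(I | observation) = 0.0257425 / 0.216536 = 0.118883.

0.119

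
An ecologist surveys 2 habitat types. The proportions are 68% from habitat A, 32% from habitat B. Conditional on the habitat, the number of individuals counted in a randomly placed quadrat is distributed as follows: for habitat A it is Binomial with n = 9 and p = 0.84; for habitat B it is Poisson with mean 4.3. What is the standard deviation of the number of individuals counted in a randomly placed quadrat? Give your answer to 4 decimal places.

Per component, A: μ=7.56, E[X²]=58.3632; B: μ=4.3, E[X²]=22.79.
E[X] = 0.68·7.56 + 0.32·4.3 = 6.5168.
E[X²] = 0.68·58.3632 + 0.32·22.79 = 46.9798.
Var(X) = E[X²] − (E[X])² = 46.9798 − 42.4687 = 4.51109.
SD(X) = √4.51109 = 2.12393.

2.1239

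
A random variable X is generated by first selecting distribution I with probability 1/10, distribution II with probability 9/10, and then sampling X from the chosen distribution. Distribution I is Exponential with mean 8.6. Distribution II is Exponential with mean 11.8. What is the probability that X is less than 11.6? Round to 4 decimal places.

Conditional on each component, P(X < 11.6): I: 0.740458; II: 0.625832.
By total probability, P(X < 11.6) = 0.1·0.740458 + 0.9·0.625832 = 0.637295.

0.6373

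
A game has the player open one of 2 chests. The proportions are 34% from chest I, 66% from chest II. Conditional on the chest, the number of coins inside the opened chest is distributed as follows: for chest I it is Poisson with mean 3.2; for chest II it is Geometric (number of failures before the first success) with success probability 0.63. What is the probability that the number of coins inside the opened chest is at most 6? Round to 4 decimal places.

Conditional on each chest, P(X ≤ 6): I: 0.955381; II: 0.999051.
By total probability, P(X ≤ 6) = 0.34·0.955381 + 0.66·0.999051 = 0.984203.

0.9842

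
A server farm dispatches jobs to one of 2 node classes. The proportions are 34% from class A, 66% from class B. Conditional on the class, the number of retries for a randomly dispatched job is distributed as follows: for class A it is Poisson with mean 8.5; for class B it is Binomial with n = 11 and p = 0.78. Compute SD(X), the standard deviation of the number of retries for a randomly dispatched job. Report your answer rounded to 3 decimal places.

Per component, A: μ=8.5, E[X²]=80.75; B: μ=8.58, E[X²]=75.504.
E[X] = 0.34·8.5 + 0.66·8.58 = 8.5528.
E[X²] = 0.34·80.75 + 0.66·75.504 = 77.2876.
Var(X) = E[X²] − (E[X])² = 77.2876 − 73.1504 = 4.13725.
SD(X) = √4.13725 = 2.03402.

2.034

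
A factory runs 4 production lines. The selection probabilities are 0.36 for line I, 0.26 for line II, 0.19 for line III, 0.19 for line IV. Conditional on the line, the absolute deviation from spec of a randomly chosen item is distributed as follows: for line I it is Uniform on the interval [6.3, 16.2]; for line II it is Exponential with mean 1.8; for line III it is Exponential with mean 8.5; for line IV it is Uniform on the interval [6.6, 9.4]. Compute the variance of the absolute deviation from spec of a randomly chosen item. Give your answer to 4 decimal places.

31.3583

Per component, I: μ=11.25, E[X²]=134.73; II: μ=1.8, E[X²]=6.48; III: μ=8.5, E[X²]=144.5; IV: μ=8, E[X²]=64.6533.
E[X] = 0.36·11.25 + 0.26·1.8 + 0.19·8.5 + 0.19·8 = 7.653.
E[X²] = 0.36·134.73 + 0.26·6.48 + 0.19·144.5 + 0.19·64.6533 = 89.9267.
Var(X) = E[X²] − (E[X])² = 89.9267 − 58.5684 = 31.3583.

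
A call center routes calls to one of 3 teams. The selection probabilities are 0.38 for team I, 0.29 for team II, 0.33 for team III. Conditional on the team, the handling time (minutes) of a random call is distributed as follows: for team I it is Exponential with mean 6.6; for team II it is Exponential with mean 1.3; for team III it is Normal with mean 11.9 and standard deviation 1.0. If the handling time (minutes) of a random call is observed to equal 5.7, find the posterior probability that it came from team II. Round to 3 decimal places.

0.103

Likelihoods f(5.7 | ·): I: 0.0638827; II: 0.00959052; III: 1.79378e-09.
Posterior ∝ prior × likelihood. Numerator for II: 0.29·0.00959052 = 0.00278125.
Normalizing constant: 0.38·0.0638827 + 0.29·0.00959052 + 0.33·1.79378e-09 = 0.0270567.
P(II | observation) = 0.00278125 / 0.0270567 = 0.102793.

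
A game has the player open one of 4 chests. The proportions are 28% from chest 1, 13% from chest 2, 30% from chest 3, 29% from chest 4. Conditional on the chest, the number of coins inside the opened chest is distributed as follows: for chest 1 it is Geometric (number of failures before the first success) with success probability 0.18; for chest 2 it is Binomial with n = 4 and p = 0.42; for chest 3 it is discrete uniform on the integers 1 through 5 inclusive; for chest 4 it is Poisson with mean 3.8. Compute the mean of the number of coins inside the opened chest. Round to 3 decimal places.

Component means — 1: 4.55556; 2: 1.68; 3: 3; 4: 3.8.
E[X] = 0.28·4.55556 + 0.13·1.68 + 0.3·3 + 0.29·3.8 = 3.49596.

3.496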